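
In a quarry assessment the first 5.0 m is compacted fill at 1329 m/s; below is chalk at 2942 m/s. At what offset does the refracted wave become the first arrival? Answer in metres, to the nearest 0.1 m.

x_cross = 2h·√((V₂+V₁)/(V₂−V₁)).
(V₂+V₁)/(V₂−V₁) = (2942+1329)/(2942−1329) = 2.6479; √ = 1.6272.
x_cross = 2·5.0·1.6272 = 16.27 m.

16.3 m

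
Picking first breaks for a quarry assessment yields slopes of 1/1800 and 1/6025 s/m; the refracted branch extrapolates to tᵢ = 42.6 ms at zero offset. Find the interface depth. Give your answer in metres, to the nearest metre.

40 m

h = tᵢ·V₁·V₂ / (2·√(V₂²−V₁²)).
√(V₂²−V₁²) = √(6025² − 1800²) = 5749.8 m/s.
h = 0.0426 s × 1800 × 6025 / (2 × 5749.8) = 40.17 m.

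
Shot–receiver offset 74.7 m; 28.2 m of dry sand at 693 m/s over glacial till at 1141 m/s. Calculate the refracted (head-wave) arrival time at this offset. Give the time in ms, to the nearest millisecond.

130 ms

θ_c = arcsin(V₁/V₂) = arcsin(693/1141) = 37.40°, cos θ_c = 0.7944.
Intercept time tᵢ = 2h cos θ_c / V₁ = 2·28.2·0.7944/693 = 0.06465 s.
t = x/V₂ + tᵢ = 74.7/1141 + 0.06465 = 0.13012 s.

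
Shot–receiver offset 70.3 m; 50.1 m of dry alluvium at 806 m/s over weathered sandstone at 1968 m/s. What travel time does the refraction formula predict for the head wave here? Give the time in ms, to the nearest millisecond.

θ_c = arcsin(V₁/V₂) = arcsin(806/1968) = 24.18°, cos θ_c = 0.9123.
Intercept time tᵢ = 2h cos θ_c / V₁ = 2·50.1·0.9123/806 = 0.11341 s.
t = x/V₂ + tᵢ = 70.3/1968 + 0.11341 = 0.14913 s.

149 ms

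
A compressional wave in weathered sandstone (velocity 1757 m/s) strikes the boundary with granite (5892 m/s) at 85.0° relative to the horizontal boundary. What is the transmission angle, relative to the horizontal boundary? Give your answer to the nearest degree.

73°

Angle from the normal: 90° − 85.0° = 5.0°.
Snell's law: sin θ₂ = (V₂/V₁)·sin θ₁ = (5892/1757)·sin 5.0° = 0.2923.
θ₂ = sin⁻¹(0.2923) = 16.99° (from vertical).
From the interface: 90° − 16.99° = 73.01°.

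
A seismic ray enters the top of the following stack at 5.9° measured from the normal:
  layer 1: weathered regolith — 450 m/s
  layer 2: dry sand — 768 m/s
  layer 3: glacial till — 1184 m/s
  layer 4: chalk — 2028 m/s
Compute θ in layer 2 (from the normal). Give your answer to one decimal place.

10.1°

Snell's law across each interface conserves sin θ / V, so sin θ_2 = V_2·sin θ₁/V₁.
sin θ_2 = 768 × sin 5.9° / 450 = 0.1754.
θ_2 = arcsin 0.1754 = 10.10°.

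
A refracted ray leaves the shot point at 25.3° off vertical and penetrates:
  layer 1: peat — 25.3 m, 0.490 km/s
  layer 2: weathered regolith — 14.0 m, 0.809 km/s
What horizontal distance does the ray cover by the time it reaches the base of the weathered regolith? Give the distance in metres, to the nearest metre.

Apply Snell's law at each interface; in layer i the horizontal offset is hᵢ·tan θᵢ.
Layer 1: θ = 25.30°; offset = 25.3·tan 25.30° = 11.959 m.
Layer 2: sin θ = 0.809·sin 25.3°/0.490 = 0.7056, θ = 44.88°; offset = 14.0·tan 44.88° = 13.940 m.
Total horizontal offset = 25.899 m.

26 m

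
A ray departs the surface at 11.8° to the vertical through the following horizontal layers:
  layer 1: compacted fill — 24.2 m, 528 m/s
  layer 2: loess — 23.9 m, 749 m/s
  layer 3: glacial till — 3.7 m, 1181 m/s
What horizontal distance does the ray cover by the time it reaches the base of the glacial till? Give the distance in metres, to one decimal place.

p = sin θ₁/V₁ = sin 11.8°/528 = 3.8730e-04 s/m is conserved through the stack.
Layer 1: θ = 11.80°; offset = 24.2·tan 11.80° = 5.056 m.
Layer 2: sin θ = p·749 = 0.2901 → θ = 16.86°; offset = 23.9·tan 16.86° = 7.245 m.
Layer 3: sin θ = p·1181 = 0.4574 → θ = 27.22°; offset = 3.7·tan 27.22° = 1.903 m.
Σ offsets = 14.203 m.

14.2 m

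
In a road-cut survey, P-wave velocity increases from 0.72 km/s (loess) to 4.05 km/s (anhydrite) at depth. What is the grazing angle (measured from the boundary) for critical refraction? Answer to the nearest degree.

Critical incidence: sin θ_c = V₁/V₂ = 0.72/4.05 = 0.1778.
θ_c = arcsin 0.1778 = 10.24°.
Measured from the interface: 90° − 10.24° = 79.76°.

80°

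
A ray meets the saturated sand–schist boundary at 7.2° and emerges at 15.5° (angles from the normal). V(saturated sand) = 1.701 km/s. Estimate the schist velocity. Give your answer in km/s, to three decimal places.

3.627 km/s

Snell's law: sin 7.2°/V₁ = sin 15.5°/V₂.
V₂ = V₁·sin 15.5°/sin 7.2° = 1.701 × 2.1322 = 3.627 km/s.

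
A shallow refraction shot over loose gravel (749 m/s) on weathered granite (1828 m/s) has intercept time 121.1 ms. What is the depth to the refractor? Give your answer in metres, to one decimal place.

49.7 m

h = tᵢ·V₁·V₂ / (2·√(V₂²−V₁²)).
√(V₂²−V₁²) = √(1828² − 749²) = 1667.5 m/s.
h = 0.1211 s × 749 × 1828 / (2 × 1667.5) = 49.72 m.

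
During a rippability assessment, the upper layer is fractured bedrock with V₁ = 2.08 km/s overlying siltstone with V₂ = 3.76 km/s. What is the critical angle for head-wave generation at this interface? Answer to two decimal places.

At critical incidence the refracted ray runs along the interface (θ₂ = 90°), so sin θ_c = V₁/V₂.
θ_c = arcsin(2.08/3.76) = arcsin 0.5532 = 33.59°.

33.59°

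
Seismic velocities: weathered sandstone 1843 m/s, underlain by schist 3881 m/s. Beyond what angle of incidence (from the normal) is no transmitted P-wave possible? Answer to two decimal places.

28.35°

At critical incidence the refracted ray runs along the interface (θ₂ = 90°), so sin θ_c = V₁/V₂.
θ_c = arcsin(1843/3881) = arcsin 0.4749 = 28.35°.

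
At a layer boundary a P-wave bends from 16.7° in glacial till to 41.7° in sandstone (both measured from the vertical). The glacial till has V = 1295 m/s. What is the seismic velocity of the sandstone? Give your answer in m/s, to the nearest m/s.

sin 16.7° = 0.2874; sin 41.7° = 0.6652.
V₂ = V₁·(sin θ₂/sin θ₁) = 1295·(0.6652/0.2874) = 2997.88 m/s.

2998 m/s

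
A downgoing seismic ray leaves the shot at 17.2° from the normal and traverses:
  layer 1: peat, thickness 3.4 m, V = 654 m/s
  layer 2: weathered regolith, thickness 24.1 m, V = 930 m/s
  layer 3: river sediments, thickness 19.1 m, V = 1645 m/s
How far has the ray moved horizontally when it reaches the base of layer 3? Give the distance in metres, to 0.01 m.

33.48 m

Apply Snell's law at each interface; in layer i the horizontal offset is hᵢ·tan θᵢ.
Layer 1: θ = 17.20°; offset = 3.4·tan 17.20° = 1.0525 m.
Layer 2: sin θ = 930·sin 17.2°/654 = 0.4205, θ = 24.87°; offset = 24.1·tan 24.87° = 11.1696 m.
Layer 3: sin θ = 1645·sin 17.2°/654 = 0.7438, θ = 48.06°; offset = 19.1·tan 48.06° = 21.2540 m.
Summing the layer offsets gives 33.4761 m.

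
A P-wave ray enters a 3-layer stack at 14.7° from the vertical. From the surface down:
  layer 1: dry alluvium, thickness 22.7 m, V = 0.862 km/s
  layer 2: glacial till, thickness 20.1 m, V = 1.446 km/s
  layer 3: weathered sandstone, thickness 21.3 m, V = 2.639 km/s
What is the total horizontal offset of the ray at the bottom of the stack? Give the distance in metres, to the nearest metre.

42 m

Ray parameter p = sin 14.7° / 0.862 km/s = 2.9438e-01 s/km.
Layer 1: θ = 14.70°; offset = 22.7·tan 14.70° = 5.955 m.
Layer 2: sin θ = p·1.446 = 0.4257 → θ = 25.19°; offset = 20.1·tan 25.19° = 9.456 m.
Layer 3: sin θ = p·2.639 = 0.7769 → θ = 50.98°; offset = 21.3·tan 50.98° = 26.280 m.
Σ offsets = 41.691 m.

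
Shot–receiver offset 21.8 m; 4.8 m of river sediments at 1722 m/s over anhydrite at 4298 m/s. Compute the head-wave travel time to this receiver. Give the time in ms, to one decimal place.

θ_c = arcsin(V₁/V₂) = arcsin(1722/4298) = 23.62°, cos θ_c = 0.9162.
Intercept time tᵢ = 2h cos θ_c / V₁ = 2·4.8·0.9162/1722 = 0.00511 s.
t = x/V₂ + tᵢ = 21.8/4298 + 0.00511 = 0.01018 s.

10.2 ms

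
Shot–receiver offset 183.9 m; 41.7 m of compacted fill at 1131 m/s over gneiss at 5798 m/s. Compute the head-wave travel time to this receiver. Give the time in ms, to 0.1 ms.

θ_c = arcsin(V₁/V₂) = arcsin(1131/5798) = 11.25°, cos θ_c = 0.9808.
Intercept time tᵢ = 2h cos θ_c / V₁ = 2·41.7·0.9808/1131 = 0.07232 s.
t = x/V₂ + tᵢ = 183.9/5798 + 0.07232 = 0.10404 s.

104.0 ms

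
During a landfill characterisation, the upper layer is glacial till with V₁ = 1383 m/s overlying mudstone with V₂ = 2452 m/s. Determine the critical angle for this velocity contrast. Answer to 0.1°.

34.3°

At critical incidence the refracted ray runs along the interface (θ₂ = 90°), so sin θ_c = V₁/V₂.
θ_c = arcsin(1383/2452) = arcsin 0.5640 = 34.33°.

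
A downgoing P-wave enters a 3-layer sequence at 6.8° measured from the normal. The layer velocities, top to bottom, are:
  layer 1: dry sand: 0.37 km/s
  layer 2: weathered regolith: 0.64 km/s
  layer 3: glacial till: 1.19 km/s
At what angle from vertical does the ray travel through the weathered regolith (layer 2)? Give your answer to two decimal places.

11.82°

Ray parameter p = sin 6.8° / 0.37 = 3.2001e-01 s/km.
sin θ_2 = p·V_2 = 3.2001e-01 × 0.64 = 0.2048.
θ_2 = 11.82° from the vertical.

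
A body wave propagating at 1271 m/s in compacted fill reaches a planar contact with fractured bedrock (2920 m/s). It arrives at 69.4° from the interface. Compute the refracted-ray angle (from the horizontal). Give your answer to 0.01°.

36.07°

Convert to the normal: θ₁ = 90° − 69.4° = 20.6°.
Snell's law: sin θ₂ = (V₂/V₁)·sin θ₁ = (2920/1271)·sin 20.6° = 0.8083.
θ₂ = sin⁻¹(0.8083) = 53.93° (from vertical).
From the interface: 90° − 53.93° = 36.07°.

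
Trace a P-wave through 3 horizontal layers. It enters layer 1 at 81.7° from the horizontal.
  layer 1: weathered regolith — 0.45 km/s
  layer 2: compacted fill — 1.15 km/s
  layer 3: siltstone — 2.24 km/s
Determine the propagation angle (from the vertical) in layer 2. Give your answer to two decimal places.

From the normal: θ₁ = 90° − 81.7° = 8.3°.
Ray parameter p = sin 8.3° / 0.45 = 3.2079e-01 s/km.
sin θ_2 = p·V_2 = 3.2079e-01 × 1.15 = 0.3689.
θ_2 = 21.65° from the vertical.

21.65°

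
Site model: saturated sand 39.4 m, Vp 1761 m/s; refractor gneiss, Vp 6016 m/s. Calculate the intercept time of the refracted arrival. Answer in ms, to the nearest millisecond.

tᵢ = 2h·√(V₂²−V₁²)/(V₁V₂).
√(V₂²−V₁²) = √(6016²−1761²) = 5752.5 m/s.
tᵢ = 2·39.4·5752.5/(1761·6016) = 0.04279 s.

43 ms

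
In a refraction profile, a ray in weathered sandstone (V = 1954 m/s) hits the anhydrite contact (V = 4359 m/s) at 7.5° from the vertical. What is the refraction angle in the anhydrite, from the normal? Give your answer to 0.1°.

sin θ₁/V₁ = sin θ₂/V₂ ⇒ sin θ₂ = 4359·sin 7.5°/1954 = 4359·0.1305/1954 = 0.2912.
θ₂ = sin⁻¹(0.2912) = 16.93° (from vertical).

16.9°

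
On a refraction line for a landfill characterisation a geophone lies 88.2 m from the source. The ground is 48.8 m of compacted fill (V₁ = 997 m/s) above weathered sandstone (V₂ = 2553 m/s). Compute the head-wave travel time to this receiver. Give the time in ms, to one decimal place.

124.7 ms

θ_c = arcsin(V₁/V₂) = arcsin(997/2553) = 22.99°, cos θ_c = 0.9206.
Intercept time tᵢ = 2h cos θ_c / V₁ = 2·48.8·0.9206/997 = 0.09012 s.
t = x/V₂ + tᵢ = 88.2/2553 + 0.09012 = 0.12467 s.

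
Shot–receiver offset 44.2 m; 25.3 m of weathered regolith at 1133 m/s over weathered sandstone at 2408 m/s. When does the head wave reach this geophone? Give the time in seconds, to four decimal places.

0.0578 s

θ_c = arcsin(V₁/V₂) = arcsin(1133/2408) = 28.07°, cos θ_c = 0.8824.
Intercept time tᵢ = 2h cos θ_c / V₁ = 2·25.3·0.8824/1133 = 0.03941 s.
t = x/V₂ + tᵢ = 44.2/2408 + 0.03941 = 0.05776 s.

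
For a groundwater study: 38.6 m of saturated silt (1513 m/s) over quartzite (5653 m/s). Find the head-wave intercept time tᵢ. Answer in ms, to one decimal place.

49.2 ms

θ_c = arcsin(V₁/V₂) = arcsin(1513/5653) = 15.52°; cos θ_c = 0.9635.
tᵢ = 2h·cos θ_c / V₁ = 2·38.6·0.9635 / 1513 = 0.04916 s.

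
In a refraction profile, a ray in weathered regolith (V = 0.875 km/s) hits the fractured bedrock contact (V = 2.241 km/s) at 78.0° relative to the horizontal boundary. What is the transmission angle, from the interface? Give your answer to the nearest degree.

58°

Convert to the normal: θ₁ = 90° − 78.0° = 12.0°.
Snell's law: sin θ₂ = (V₂/V₁)·sin θ₁ = (2.241/0.875)·sin 12.0° = 0.5325.
θ₂ = sin⁻¹(0.5325) = 32.17° (from vertical).
From the interface: 90° − 32.17° = 57.83°.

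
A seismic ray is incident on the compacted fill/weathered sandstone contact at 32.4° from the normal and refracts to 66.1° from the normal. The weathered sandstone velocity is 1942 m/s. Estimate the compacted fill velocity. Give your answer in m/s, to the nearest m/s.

Snell's law: sin 32.4°/V₁ = sin 66.1°/V₂.
V₁ = V₂·sin 32.4°/sin 66.1° = 1942 × 0.5861 = 1138.17 m/s.

1138 m/s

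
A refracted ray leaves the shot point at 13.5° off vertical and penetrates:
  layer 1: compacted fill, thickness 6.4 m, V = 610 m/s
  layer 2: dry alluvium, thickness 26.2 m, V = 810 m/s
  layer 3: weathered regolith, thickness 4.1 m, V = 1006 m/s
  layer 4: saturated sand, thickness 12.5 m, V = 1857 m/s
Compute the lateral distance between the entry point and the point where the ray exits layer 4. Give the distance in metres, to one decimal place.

Ray parameter p = sin 13.5° / 610 m/s = 3.8270e-04 s/m.
Layer 1: θ = 13.50°; offset = 6.4·tan 13.50° = 1.537 m.
Layer 2: sin θ = p·810 = 0.3100 → θ = 18.06°; offset = 26.2·tan 18.06° = 8.542 m.
Layer 3: sin θ = p·1006 = 0.3850 → θ = 22.64°; offset = 4.1·tan 22.64° = 1.710 m.
Layer 4: sin θ = p·1857 = 0.7107 → θ = 45.29°; offset = 12.5·tan 45.29° = 12.627 m.
Σ offsets = 24.416 m.

24.4 m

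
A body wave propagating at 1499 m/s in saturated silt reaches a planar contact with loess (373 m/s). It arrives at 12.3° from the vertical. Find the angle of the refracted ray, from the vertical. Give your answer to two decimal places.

3.04°

Snell's law: sin θ₂ = (V₂/V₁)·sin θ₁ = (373/1499)·sin 12.3° = 0.0530.
θ₂ = sin⁻¹(0.0530) = 3.04° (from vertical).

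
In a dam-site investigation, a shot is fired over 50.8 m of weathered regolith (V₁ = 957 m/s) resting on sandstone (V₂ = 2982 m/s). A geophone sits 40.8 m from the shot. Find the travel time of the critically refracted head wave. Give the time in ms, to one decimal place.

t = x/V₂ + 2h·√(V₂²−V₁²)/(V₁V₂).
√(V₂²−V₁²) = √(2982²−957²) = 2824.3 m/s; delay term = 2·50.8·2824.3/(957·2982) = 0.10055 s.
t = 40.8/2982 + 0.10055 = 0.11423 s.

114.2 ms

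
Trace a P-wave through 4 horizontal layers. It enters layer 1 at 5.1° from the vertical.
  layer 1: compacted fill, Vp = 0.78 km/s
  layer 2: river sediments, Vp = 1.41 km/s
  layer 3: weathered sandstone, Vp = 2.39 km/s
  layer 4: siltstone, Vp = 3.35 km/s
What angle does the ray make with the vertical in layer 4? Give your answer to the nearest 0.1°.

22.4°

Snell's law across each interface conserves sin θ / V, so sin θ_4 = V_4·sin θ₁/V₁.
sin θ_4 = 3.35 × sin 5.1° / 0.78 = 0.3818.
θ_4 = arcsin 0.3818 = 22.44°.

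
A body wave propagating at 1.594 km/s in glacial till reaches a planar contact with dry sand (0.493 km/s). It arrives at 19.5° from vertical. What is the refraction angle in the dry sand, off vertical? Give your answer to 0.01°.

5.93°

Snell's law: sin θ₂ = (V₂/V₁)·sin θ₁ = (0.493/1.594)·sin 19.5° = 0.1032.
θ₂ = arcsin 0.1032 = 5.93° from the normal.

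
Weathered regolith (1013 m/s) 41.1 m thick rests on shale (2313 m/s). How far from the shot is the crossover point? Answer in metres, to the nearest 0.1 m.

x_cross = 2h·√((V₂+V₁)/(V₂−V₁)).
(V₂+V₁)/(V₂−V₁) = (2313+1013)/(2313−1013) = 2.5585; √ = 1.5995.
x_cross = 2·41.1·1.5995 = 131.48 m.

131.5 m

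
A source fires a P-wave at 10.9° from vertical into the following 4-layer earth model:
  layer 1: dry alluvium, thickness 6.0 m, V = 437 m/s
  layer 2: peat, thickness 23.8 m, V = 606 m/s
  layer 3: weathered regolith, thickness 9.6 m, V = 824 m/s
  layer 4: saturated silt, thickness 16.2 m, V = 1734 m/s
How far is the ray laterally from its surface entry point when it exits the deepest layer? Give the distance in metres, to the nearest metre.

Apply Snell's law at each interface; in layer i the horizontal offset is hᵢ·tan θᵢ.
Layer 1: θ = 10.90°; offset = 6.0·tan 10.90° = 1.155 m.
Layer 2: sin θ = 606·sin 10.9°/437 = 0.2622, θ = 15.20°; offset = 23.8·tan 15.20° = 6.467 m.
Layer 3: sin θ = 824·sin 10.9°/437 = 0.3566, θ = 20.89°; offset = 9.6·tan 20.89° = 3.664 m.
Layer 4: sin θ = 1734·sin 10.9°/437 = 0.7503, θ = 48.62°; offset = 16.2·tan 48.62° = 18.387 m.
Summing the layer offsets gives 29.674 m.

30 m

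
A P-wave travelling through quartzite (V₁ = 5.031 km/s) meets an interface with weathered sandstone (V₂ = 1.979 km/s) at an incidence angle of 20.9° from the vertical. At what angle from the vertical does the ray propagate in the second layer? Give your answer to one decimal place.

Snell's law: sin θ₂ = (V₂/V₁)·sin θ₁ = (1.979/5.031)·sin 20.9° = 0.1403.
θ₂ = sin⁻¹(0.1403) = 8.07° (from vertical).

8.1°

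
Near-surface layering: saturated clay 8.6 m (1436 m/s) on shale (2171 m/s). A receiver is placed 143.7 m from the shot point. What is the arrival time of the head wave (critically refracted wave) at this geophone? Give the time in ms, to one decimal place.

θ_c = arcsin(V₁/V₂) = arcsin(1436/2171) = 41.41°, cos θ_c = 0.7500.
Intercept time tᵢ = 2h cos θ_c / V₁ = 2·8.6·0.7500/1436 = 0.00898 s.
t = x/V₂ + tᵢ = 143.7/2171 + 0.00898 = 0.07517 s.

75.2 ms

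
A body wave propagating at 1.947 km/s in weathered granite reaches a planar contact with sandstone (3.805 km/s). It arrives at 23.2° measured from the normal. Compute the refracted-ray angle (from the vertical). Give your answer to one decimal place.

50.3°

Snell's law: sin θ₂ = (V₂/V₁)·sin θ₁ = (3.805/1.947)·sin 23.2° = 0.7699.
θ₂ = arcsin 0.7699 = 50.34° from the normal.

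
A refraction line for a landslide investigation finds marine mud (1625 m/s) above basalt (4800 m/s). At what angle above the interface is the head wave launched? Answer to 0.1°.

70.2°

At critical incidence the refracted ray runs along the interface (θ₂ = 90°), so sin θ_c = V₁/V₂.
θ_c = arcsin(1625/4800) = arcsin 0.3385 = 19.79°.
Measured from the interface: 90° − 19.79° = 70.21°.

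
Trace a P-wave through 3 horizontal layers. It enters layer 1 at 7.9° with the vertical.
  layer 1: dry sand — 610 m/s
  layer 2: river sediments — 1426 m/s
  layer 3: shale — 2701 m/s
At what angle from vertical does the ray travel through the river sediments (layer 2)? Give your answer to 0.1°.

Ray parameter p = sin 7.9° / 610 = 2.2532e-04 s/m.
sin θ_2 = p·V_2 = 2.2532e-04 × 1426 = 0.3213.
θ_2 = arcsin 0.3213 = 18.74°.

18.7°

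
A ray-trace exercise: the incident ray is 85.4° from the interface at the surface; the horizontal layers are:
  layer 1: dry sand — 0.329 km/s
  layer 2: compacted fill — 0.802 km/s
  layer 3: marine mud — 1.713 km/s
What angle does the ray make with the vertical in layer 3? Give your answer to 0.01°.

24.68°

From the normal: θ₁ = 90° − 85.4° = 4.6°.
Ray parameter p = sin 4.6° / 0.329 = 2.4377e-01 s/km.
sin θ_3 = p·V_3 = 2.4377e-01 × 1.713 = 0.4176.
θ_3 = arcsin 0.4176 = 24.68°.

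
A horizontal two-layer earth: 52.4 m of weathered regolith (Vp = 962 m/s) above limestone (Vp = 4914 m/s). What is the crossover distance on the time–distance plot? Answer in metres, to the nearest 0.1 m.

θ_c = arcsin(962/4914) = 11.29°, so cos θ_c = 0.9807 and tᵢ = 2h cos θ_c/V₁ = 0.1068 s.
At crossover x/V₁ = x/V₂ + tᵢ ⇒ x = tᵢ/(1/V₁ − 1/V₂) = 0.10683/(1.0395e-03 − 2.0350e-04) = 127.79 m.

127.8 m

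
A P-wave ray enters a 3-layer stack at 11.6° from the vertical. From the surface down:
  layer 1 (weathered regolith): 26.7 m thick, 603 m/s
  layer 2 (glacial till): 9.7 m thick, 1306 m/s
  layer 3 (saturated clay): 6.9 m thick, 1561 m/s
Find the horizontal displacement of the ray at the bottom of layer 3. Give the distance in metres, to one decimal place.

p = sin θ₁/V₁ = sin 11.6°/603 = 3.3346e-04 s/m is conserved through the stack.
Layer 1: θ = 11.60°; offset = 26.7·tan 11.60° = 5.481 m.
Layer 2: sin θ = p·1306 = 0.4355 → θ = 25.82°; offset = 9.7·tan 25.82° = 4.693 m.
Layer 3: sin θ = p·1561 = 0.5205 → θ = 31.37°; offset = 6.9·tan 31.37° = 4.207 m.
Σ offsets = 14.380 m.

14.4 m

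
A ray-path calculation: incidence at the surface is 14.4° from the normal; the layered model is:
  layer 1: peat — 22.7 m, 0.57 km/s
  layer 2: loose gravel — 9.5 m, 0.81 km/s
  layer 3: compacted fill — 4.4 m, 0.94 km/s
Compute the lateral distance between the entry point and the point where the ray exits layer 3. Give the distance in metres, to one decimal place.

11.4 m

p = sin θ₁/V₁ = sin 14.4°/0.57 = 4.3630e-01 s/km is conserved through the stack.
Layer 1: θ = 14.40°; offset = 22.7·tan 14.40° = 5.828 m.
Layer 2: sin θ = p·0.81 = 0.3534 → θ = 20.70°; offset = 9.5·tan 20.70° = 3.589 m.
Layer 3: sin θ = p·0.94 = 0.4101 → θ = 24.21°; offset = 4.4·tan 24.21° = 1.979 m.
Summing the layer offsets gives 11.396 m.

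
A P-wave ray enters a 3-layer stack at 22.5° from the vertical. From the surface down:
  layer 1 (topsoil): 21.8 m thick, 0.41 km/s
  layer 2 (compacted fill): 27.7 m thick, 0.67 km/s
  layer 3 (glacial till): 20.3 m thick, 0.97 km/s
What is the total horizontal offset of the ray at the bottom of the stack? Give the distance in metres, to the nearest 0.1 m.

p = sin θ₁/V₁ = sin 22.5°/0.41 = 9.3337e-01 s/km is conserved through the stack.
Layer 1: θ = 22.50°; offset = 21.8·tan 22.50° = 9.030 m.
Layer 2: sin θ = p·0.67 = 0.6254 → θ = 38.71°; offset = 27.7·tan 38.71° = 22.199 m.
Layer 3: sin θ = p·0.97 = 0.9054 → θ = 64.87°; offset = 20.3·tan 64.87° = 43.284 m.
Summing the layer offsets gives 74.512 m.

74.5 m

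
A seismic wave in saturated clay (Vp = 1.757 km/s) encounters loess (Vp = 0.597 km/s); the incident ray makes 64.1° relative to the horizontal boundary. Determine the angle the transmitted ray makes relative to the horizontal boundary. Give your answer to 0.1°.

Convert to the normal: θ₁ = 90° − 64.1° = 25.9°.
sin θ₁/V₁ = sin θ₂/V₂ ⇒ sin θ₂ = 0.597·sin 25.9°/1.757 = 0.597·0.4368/1.757 = 0.1484.
θ₂ = arcsin 0.1484 = 8.54° from the normal.
From the interface: 90° − 8.54° = 81.46°.

81.5°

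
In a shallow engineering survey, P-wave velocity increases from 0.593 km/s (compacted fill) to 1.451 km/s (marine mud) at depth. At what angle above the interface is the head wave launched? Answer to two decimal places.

65.88°

Critical incidence: sin θ_c = V₁/V₂ = 0.593/1.451 = 0.4087.
θ_c = arcsin 0.4087 = 24.12°.
Measured from the interface: 90° − 24.12° = 65.88°.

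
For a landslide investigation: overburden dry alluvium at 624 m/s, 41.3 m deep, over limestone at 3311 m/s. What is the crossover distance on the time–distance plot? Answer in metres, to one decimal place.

θ_c = arcsin(624/3311) = 10.86°, so cos θ_c = 0.9821 and tᵢ = 2h cos θ_c/V₁ = 0.1300 s.
At crossover x/V₁ = x/V₂ + tᵢ ⇒ x = tᵢ/(1/V₁ − 1/V₂) = 0.13000/(1.6026e-03 − 3.0202e-04) = 99.96 m.

100.0 m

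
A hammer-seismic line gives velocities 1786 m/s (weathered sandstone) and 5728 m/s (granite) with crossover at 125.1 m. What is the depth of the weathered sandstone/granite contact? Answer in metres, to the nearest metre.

45 m

x_cross = 2h·√((V₂+V₁)/(V₂−V₁)) → h = x_cross / (2·√((V₂+V₁)/(V₂−V₁))).
√((V₂+V₁)/(V₂−V₁)) = √((5728+1786)/(5728−1786)) = 1.3806.
h = 125.1 / (2·1.3806) = 45.31 m.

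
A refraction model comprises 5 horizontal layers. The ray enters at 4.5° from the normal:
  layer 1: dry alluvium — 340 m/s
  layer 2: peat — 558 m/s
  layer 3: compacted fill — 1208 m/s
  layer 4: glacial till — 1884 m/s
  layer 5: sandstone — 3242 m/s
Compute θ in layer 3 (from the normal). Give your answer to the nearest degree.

Ray parameter p = sin 4.5° / 340 = 2.3076e-04 s/m.
sin θ_3 = p·V_3 = 2.3076e-04 × 1208 = 0.2788.
θ_3 = arcsin 0.2788 = 16.19°.

16°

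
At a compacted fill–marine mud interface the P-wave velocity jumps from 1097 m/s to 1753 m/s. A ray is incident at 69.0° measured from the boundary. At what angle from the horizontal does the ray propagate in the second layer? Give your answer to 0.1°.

55.1°

Convert to the normal: θ₁ = 90° − 69.0° = 21.0°.
Snell's law: sin θ₂ = (V₂/V₁)·sin θ₁ = (1753/1097)·sin 21.0° = 0.5727.
θ₂ = arcsin 0.5727 = 34.94° from the normal.
From the interface: 90° − 34.94° = 55.06°.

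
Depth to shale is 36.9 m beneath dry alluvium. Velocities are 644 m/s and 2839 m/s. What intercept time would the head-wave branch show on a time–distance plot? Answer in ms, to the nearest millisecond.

112 ms

tᵢ = 2h·√(V₂²−V₁²)/(V₁V₂).
√(V₂²−V₁²) = √(2839²−644²) = 2765.0 m/s.
tᵢ = 2·36.9·2765.0/(644·2839) = 0.11161 s.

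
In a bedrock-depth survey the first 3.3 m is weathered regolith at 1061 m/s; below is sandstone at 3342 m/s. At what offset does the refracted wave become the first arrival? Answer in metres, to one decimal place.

9.2 m

x_cross = 2h·√((V₂+V₁)/(V₂−V₁)).
(V₂+V₁)/(V₂−V₁) = (3342+1061)/(3342−1061) = 1.9303; √ = 1.3894.
x_cross = 2·3.3·1.3894 = 9.17 m.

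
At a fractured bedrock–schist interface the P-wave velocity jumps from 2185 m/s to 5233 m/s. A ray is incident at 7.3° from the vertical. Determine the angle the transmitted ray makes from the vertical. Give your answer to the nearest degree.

Snell's law: sin θ₂ = (V₂/V₁)·sin θ₁ = (5233/2185)·sin 7.3° = 0.3043.
θ₂ = arcsin 0.3043 = 17.72° from the normal.

18°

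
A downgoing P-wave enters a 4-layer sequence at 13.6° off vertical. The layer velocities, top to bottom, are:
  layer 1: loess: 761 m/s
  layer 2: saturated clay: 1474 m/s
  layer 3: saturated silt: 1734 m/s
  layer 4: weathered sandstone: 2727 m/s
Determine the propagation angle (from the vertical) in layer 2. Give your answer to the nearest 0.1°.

27.1°

Snell's law across each interface conserves sin θ / V, so sin θ_2 = V_2·sin θ₁/V₁.
sin θ_2 = 1474 × sin 13.6° / 761 = 0.4555.
θ_2 = 27.09° from the vertical.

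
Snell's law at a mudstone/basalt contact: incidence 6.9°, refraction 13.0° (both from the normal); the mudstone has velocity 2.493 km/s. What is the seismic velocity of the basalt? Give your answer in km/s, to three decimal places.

Snell's law: sin 6.9°/V₁ = sin 13.0°/V₂.
V₂ = V₁·sin 13.0°/sin 6.9° = 2.493 × 1.8725 = 4.668 km/s.

4.668 km/s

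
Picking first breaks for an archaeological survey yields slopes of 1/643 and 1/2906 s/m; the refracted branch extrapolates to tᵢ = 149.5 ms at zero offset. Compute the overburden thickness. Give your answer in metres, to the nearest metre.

h = tᵢ·V₁·V₂ / (2·√(V₂²−V₁²)).
√(V₂²−V₁²) = √(2906² − 643²) = 2834.0 m/s.
h = 0.1495 s × 643 × 2906 / (2 × 2834.0) = 49.29 m.

49 m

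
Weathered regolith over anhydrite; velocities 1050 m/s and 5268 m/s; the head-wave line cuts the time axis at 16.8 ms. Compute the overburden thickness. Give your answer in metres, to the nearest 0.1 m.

h = tᵢ·V₁·V₂ / (2·√(V₂²−V₁²)).
√(V₂²−V₁²) = √(5268² − 1050²) = 5162.3 m/s.
h = 0.0168 s × 1050 × 5268 / (2 × 5162.3) = 9.00 m.

9.0 m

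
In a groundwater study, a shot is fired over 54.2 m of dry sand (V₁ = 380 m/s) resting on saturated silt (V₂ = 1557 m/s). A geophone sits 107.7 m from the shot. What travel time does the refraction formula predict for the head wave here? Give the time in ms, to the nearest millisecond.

346 ms

t = x/V₂ + 2h·√(V₂²−V₁²)/(V₁V₂).
√(V₂²−V₁²) = √(1557²−380²) = 1509.9 m/s; delay term = 2·54.2·1509.9/(380·1557) = 0.27664 s.
t = 107.7/1557 + 0.27664 = 0.34581 s.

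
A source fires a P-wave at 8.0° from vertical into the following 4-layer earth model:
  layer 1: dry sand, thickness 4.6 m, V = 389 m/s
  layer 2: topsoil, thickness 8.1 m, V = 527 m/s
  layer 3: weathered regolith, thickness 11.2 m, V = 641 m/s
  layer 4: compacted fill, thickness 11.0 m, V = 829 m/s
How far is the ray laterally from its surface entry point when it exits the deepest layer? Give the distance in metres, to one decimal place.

Apply Snell's law at each interface; in layer i the horizontal offset is hᵢ·tan θᵢ.
Layer 1: θ = 8.00°; offset = 4.6·tan 8.00° = 0.646 m.
Layer 2: sin θ = 527·sin 8.0°/389 = 0.1885, θ = 10.87°; offset = 8.1·tan 10.87° = 1.555 m.
Layer 3: sin θ = 641·sin 8.0°/389 = 0.2293, θ = 13.26°; offset = 11.2·tan 13.26° = 2.639 m.
Layer 4: sin θ = 829·sin 8.0°/389 = 0.2966, θ = 17.25°; offset = 11.0·tan 17.25° = 3.416 m.
Summing the layer offsets gives 8.257 m.

8.3 m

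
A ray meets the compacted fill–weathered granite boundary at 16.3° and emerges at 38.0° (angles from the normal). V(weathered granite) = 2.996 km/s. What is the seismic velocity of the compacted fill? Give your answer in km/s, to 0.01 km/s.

1.37 km/s

sin 16.3° = 0.2807; sin 38.0° = 0.6157.
V₁ = V₂·(sin θ₁/sin θ₂) = 2.996·(0.2807/0.6157) = 1.37 km/s.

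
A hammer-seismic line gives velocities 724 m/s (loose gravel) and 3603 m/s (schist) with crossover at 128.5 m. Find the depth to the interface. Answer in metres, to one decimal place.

52.4 m

h = (x_cross/2)·√((V₂−V₁)/(V₂+V₁)).
(V₂−V₁)/(V₂+V₁) = (3603−724)/(3603+724) = 0.6654; √ = 0.8157.
h = (128.5/2)·0.8157 = 52.41 m.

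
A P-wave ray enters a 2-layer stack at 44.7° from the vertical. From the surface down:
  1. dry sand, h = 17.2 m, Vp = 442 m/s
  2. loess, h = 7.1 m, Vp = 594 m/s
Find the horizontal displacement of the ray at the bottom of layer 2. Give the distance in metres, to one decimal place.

Apply Snell's law at each interface; in layer i the horizontal offset is hᵢ·tan θᵢ.
Layer 1: θ = 44.70°; offset = 17.2·tan 44.70° = 17.021 m.
Layer 2: sin θ = 594·sin 44.7°/442 = 0.9453, θ = 70.96°; offset = 7.1·tan 70.96° = 20.572 m.
Total horizontal offset = 37.593 m.

37.6 m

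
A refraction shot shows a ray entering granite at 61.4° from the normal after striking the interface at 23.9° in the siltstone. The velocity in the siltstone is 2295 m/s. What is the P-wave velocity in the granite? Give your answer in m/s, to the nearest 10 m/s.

4970 m/s

sin 23.9° = 0.4051; sin 61.4° = 0.8780.
V₂ = V₁·(sin θ₂/sin θ₁) = 2295·(0.8780/0.4051) = 4973.50 m/s.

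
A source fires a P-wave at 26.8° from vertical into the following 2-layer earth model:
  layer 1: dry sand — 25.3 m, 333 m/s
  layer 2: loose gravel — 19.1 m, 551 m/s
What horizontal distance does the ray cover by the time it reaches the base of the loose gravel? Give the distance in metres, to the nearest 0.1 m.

Apply Snell's law at each interface; in layer i the horizontal offset is hᵢ·tan θᵢ.
Layer 1: θ = 26.80°; offset = 25.3·tan 26.80° = 12.780 m.
Layer 2: sin θ = 551·sin 26.8°/333 = 0.7460, θ = 48.25°; offset = 19.1·tan 48.25° = 21.399 m.
Total horizontal offset = 34.179 m.

34.2 m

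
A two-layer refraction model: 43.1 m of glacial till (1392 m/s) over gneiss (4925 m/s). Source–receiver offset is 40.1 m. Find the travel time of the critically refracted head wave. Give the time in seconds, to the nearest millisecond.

θ_c = arcsin(V₁/V₂) = arcsin(1392/4925) = 16.42°, cos θ_c = 0.9592.
Intercept time tᵢ = 2h cos θ_c / V₁ = 2·43.1·0.9592/1392 = 0.05940 s.
t = x/V₂ + tᵢ = 40.1/4925 + 0.05940 = 0.06754 s.

0.068 s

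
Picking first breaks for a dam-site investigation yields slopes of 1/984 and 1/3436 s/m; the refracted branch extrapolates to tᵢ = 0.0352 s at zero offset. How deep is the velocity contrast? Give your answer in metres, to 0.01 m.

θ_c = arcsin(984/3436) = 16.64°; cos θ_c = 0.9581.
tᵢ = 2h cos θ_c/V₁ ⇒ h = tᵢ·V₁/(2 cos θ_c) = 0.0352·984/(2·0.9581) = 18.08 m.

18.08 m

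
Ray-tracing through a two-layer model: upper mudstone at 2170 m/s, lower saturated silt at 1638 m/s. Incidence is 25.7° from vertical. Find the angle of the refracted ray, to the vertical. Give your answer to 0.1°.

19.1°

Snell's law: sin θ₂ = (V₂/V₁)·sin θ₁ = (1638/2170)·sin 25.7° = 0.3273.
θ₂ = arcsin 0.3273 = 19.11° from the normal.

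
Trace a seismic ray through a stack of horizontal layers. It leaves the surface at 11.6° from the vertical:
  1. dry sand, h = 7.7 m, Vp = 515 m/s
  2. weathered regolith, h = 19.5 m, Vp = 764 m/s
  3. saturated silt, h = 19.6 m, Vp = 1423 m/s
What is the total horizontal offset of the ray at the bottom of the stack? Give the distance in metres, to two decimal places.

p = sin θ₁/V₁ = sin 11.6°/515 = 3.9044e-04 s/m is conserved through the stack.
Layer 1: θ = 11.60°; offset = 7.7·tan 11.60° = 1.5806 m.
Layer 2: sin θ = p·764 = 0.2983 → θ = 17.36°; offset = 19.5·tan 17.36° = 6.0943 m.
Layer 3: sin θ = p·1423 = 0.5556 → θ = 33.75°; offset = 19.6·tan 33.75° = 13.0973 m.
Σ offsets = 20.7722 m.

20.77 m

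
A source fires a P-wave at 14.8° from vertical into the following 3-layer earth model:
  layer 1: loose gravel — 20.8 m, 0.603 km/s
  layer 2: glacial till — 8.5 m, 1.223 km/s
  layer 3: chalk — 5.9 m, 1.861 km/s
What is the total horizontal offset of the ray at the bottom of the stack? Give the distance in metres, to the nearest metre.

p = sin θ₁/V₁ = sin 14.8°/0.603 = 4.2362e-01 s/km is conserved through the stack.
Layer 1: θ = 14.80°; offset = 20.8·tan 14.80° = 5.496 m.
Layer 2: sin θ = p·1.223 = 0.5181 → θ = 31.20°; offset = 8.5·tan 31.20° = 5.149 m.
Layer 3: sin θ = p·1.861 = 0.7884 → θ = 52.03°; offset = 5.9·tan 52.03° = 7.561 m.
Total horizontal offset = 18.205 m.

18 m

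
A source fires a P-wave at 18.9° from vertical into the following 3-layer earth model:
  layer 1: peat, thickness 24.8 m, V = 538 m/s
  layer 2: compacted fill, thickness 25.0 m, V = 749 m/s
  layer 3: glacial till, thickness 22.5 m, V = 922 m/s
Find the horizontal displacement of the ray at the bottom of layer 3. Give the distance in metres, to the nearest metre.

36 m

p = sin θ₁/V₁ = sin 18.9°/538 = 6.0208e-04 s/m is conserved through the stack.
Layer 1: θ = 18.90°; offset = 24.8·tan 18.90° = 8.491 m.
Layer 2: sin θ = p·749 = 0.4510 → θ = 26.81°; offset = 25.0·tan 26.81° = 12.631 m.
Layer 3: sin θ = p·922 = 0.5551 → θ = 33.72°; offset = 22.5·tan 33.72° = 15.016 m.
Σ offsets = 36.138 m.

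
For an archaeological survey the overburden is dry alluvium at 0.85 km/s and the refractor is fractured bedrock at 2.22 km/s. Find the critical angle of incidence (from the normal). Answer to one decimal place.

At critical incidence the refracted ray runs along the interface (θ₂ = 90°), so sin θ_c = V₁/V₂.
θ_c = arcsin(0.85/2.22) = arcsin 0.3829 = 22.51°.

22.5°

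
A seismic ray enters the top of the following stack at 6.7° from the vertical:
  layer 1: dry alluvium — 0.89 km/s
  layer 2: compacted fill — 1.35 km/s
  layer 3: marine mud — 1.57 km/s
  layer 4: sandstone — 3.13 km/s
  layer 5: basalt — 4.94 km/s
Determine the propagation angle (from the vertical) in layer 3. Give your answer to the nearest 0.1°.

Ray parameter p = sin 6.7° / 0.89 = 1.3109e-01 s/km.
sin θ_3 = p·V_3 = 1.3109e-01 × 1.57 = 0.2058.
θ_3 = 11.88° from the vertical.

11.9°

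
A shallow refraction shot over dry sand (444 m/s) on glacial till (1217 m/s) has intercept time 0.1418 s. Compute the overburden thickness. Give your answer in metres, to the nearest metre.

θ_c = arcsin(444/1217) = 21.40°; cos θ_c = 0.9311.
tᵢ = 2h cos θ_c/V₁ ⇒ h = tᵢ·V₁/(2 cos θ_c) = 0.1418·444/(2·0.9311) = 33.81 m.

34 m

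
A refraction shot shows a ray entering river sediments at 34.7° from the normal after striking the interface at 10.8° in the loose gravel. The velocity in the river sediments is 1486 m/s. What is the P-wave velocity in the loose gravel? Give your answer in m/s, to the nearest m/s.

sin 10.8° = 0.1874; sin 34.7° = 0.5693.
V₁ = V₂·(sin θ₁/sin θ₂) = 1486·(0.1874/0.5693) = 489.12 m/s.

489 m/s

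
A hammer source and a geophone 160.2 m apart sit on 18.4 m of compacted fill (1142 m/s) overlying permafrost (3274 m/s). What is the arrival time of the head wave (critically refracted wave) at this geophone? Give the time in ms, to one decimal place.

79.1 ms

t = x/V₂ + 2h·√(V₂²−V₁²)/(V₁V₂).
√(V₂²−V₁²) = √(3274²−1142²) = 3068.4 m/s; delay term = 2·18.4·3068.4/(1142·3274) = 0.03020 s.
t = 160.2/3274 + 0.03020 = 0.07913 s.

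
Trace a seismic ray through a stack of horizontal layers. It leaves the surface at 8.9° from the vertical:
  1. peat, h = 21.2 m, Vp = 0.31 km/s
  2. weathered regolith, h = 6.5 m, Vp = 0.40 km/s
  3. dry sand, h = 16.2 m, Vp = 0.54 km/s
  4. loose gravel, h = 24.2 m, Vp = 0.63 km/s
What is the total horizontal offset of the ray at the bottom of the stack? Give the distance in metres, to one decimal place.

Ray parameter p = sin 8.9° / 0.31 km/s = 4.9907e-01 s/km.
Layer 1: θ = 8.90°; offset = 21.2·tan 8.90° = 3.320 m.
Layer 2: sin θ = p·0.40 = 0.1996 → θ = 11.52°; offset = 6.5·tan 11.52° = 1.324 m.
Layer 3: sin θ = p·0.54 = 0.2695 → θ = 15.63°; offset = 16.2·tan 15.63° = 4.534 m.
Layer 4: sin θ = p·0.63 = 0.3144 → θ = 18.33°; offset = 24.2·tan 18.33° = 8.015 m.
Total horizontal offset = 17.193 m.

17.2 m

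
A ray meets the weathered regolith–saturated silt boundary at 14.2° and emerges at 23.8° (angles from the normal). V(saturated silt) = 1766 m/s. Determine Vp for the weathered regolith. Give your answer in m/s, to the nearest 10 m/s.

1070 m/s

sin 14.2° = 0.2453; sin 23.8° = 0.4035.
V₁ = V₂·(sin θ₁/sin θ₂) = 1766·(0.2453/0.4035) = 1073.52 m/s.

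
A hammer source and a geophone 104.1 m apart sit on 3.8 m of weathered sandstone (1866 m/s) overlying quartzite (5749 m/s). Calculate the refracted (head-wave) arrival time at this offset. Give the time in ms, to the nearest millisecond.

θ_c = arcsin(V₁/V₂) = arcsin(1866/5749) = 18.94°, cos θ_c = 0.9459.
Intercept time tᵢ = 2h cos θ_c / V₁ = 2·3.8·0.9459/1866 = 0.00385 s.
t = x/V₂ + tᵢ = 104.1/5749 + 0.00385 = 0.02196 s.

22 ms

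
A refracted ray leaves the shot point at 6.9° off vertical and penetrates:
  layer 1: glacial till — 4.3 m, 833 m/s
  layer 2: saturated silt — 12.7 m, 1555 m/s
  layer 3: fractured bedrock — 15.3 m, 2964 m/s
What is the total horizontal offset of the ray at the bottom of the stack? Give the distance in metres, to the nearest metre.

11 m

Apply Snell's law at each interface; in layer i the horizontal offset is hᵢ·tan θᵢ.
Layer 1: θ = 6.90°; offset = 4.3·tan 6.90° = 0.520 m.
Layer 2: sin θ = 1555·sin 6.9°/833 = 0.2243, θ = 12.96°; offset = 12.7·tan 12.96° = 2.923 m.
Layer 3: sin θ = 2964·sin 6.9°/833 = 0.4275, θ = 25.31°; offset = 15.3·tan 25.31° = 7.235 m.
Σ offsets = 10.678 m.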